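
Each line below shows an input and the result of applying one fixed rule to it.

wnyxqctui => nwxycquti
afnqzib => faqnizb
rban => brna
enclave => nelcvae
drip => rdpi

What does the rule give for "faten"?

Looking at the pairs, the operation is to swap each adjacent pair of characters (1↔2, 3↔4, ...).
For "faten" the result is "afetn".

afetn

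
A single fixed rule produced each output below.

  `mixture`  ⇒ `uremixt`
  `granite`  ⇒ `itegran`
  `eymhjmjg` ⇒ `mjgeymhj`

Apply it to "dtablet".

Each output is the input with this applied: move the last 3 characters to the front (rotate right by 3).
"dtablet" → "letdtab".

letdtab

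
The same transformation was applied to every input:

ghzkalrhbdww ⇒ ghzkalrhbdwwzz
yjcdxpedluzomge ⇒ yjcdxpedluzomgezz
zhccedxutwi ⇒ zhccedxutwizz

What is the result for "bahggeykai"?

In each case the input is transformed by: append "zz".
For "bahggeykai" the result is "bahggeykaizz".

bahggeykaizz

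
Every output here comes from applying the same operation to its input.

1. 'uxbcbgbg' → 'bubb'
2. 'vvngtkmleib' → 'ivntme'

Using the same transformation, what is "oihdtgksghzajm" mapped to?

Looking at the pairs, the operation is to move the last 2 characters to the front (rotate right by 2), then keep every other character starting from the first (positions 1st, 3rd, 5th, ...).
Applying both steps to "oihdtgksghzajm": "jmoihdtgksghza", then "johtkgz".

johtkgz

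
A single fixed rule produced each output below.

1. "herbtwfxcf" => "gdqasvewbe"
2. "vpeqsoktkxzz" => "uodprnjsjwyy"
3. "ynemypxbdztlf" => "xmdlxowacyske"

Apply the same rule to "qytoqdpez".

In each case the input is transformed by: shift every letter 1 place backward in the alphabet (wrapping around).
"qytoqdpez" → "pxsnpcody".

pxsnpcody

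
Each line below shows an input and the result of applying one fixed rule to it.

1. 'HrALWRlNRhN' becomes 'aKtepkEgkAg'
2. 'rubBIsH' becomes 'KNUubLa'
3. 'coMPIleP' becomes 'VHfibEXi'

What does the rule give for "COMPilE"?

Each output is the input with this applied: shift every letter 7 places backward in the alphabet (wrapping around), then flip the case of every letter.
For "COMPilE", step one produces "VHFIbeX"; step two turns that into "vhfiBEx".

vhfiBEx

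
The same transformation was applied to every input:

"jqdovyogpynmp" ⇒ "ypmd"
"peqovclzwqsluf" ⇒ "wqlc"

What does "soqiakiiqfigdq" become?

qqkg

Looking at the pairs, the operation is to keep one character in every 3, starting at position 3 (positions 3rd, 6th, 9th, ...), then sort the characters into reverse alphabetical order.
For "soqiakiiqfigdq", step one produces "qkqg"; step two turns that into "qqkg".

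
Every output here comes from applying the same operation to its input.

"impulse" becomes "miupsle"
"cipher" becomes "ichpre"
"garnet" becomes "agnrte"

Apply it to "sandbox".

asdnobx

The rule is to swap each adjacent pair of characters (1↔2, 3↔4, ...).
So "sandbox" becomes "asdnobx".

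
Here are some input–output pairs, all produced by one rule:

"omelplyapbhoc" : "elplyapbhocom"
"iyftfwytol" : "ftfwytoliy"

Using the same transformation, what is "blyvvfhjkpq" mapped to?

The rule is to move the first 2 characters to the end (rotate left by 2).
Applying that to "blyvvfhjkpq" gives "yvvfhjkpqbl".

yvvfhjkpqbl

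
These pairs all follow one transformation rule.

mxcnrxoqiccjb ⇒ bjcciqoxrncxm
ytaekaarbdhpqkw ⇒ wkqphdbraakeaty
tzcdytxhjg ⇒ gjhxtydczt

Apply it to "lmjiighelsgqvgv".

The pattern: reverse the string.
On "lmjiighelsgqvgv" that produces "vgvqgslehgiijml".

vgvqgslehgiijml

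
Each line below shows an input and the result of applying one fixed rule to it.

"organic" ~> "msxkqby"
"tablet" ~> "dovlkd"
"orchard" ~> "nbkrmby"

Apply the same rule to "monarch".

The pattern: reverse the string, then shift every letter 10 places forward in the alphabet (wrapping around).
Applying both steps to "monarch": "hcranom", then "rmbkxyw".

rmbkxyw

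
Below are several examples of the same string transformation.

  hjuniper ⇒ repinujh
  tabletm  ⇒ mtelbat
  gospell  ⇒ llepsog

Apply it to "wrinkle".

In each case the input is transformed by: reverse the string.
For "wrinkle" the result is "elknirw".

elknirw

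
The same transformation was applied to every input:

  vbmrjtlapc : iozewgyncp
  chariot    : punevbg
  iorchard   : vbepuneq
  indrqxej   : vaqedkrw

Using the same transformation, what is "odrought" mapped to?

Looking at the pairs, the operation is to shift every letter 13 places forward in the alphabet (wrapping around) — i.e. ROT13.
"odrought" → "bqebhtug".

bqebhtug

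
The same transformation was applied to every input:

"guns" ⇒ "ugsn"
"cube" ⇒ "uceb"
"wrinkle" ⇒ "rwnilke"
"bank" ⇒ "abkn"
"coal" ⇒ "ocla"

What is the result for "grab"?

What's happening: swap each adjacent pair of characters (1↔2, 3↔4, ...).
For "grab" the result is "rgba".

rgba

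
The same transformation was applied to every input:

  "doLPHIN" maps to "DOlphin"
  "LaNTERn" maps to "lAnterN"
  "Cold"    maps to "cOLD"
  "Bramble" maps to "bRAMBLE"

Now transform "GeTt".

gEtT

The pattern: flip the case of every letter.
On "GeTt" that produces "gEtT".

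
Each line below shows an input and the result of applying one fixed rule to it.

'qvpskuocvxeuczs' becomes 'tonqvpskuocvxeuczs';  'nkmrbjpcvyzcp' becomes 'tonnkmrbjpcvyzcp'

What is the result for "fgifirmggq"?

Looking at the pairs, the operation is to prepend "ton".
On "fgifirmggq" that produces "tonfgifirmggq".

tonfgifirmggq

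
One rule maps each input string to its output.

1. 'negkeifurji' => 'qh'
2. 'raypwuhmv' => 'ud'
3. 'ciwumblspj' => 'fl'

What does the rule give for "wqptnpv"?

What's happening: shift every letter 3 places forward in the alphabet (wrapping around), then keep only the first 2 characters.
On "wqptnpv": the first step gives "ztswqsy", and the second then gives "zt".

zt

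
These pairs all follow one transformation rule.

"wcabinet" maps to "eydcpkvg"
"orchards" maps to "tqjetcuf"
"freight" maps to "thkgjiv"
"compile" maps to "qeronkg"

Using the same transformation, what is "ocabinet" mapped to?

Looking at the pairs, the operation is to shift every letter 2 places forward in the alphabet (wrapping around), then swap each adjacent pair of characters (1↔2, 3↔4, ...).
Applying both steps to "ocabinet": "qecdkpgv", then "eqdcpkvg".
(Check on "wcabinet": → "yecdkpgv" → "eydcpkvg" ✓)

eqdcpkvg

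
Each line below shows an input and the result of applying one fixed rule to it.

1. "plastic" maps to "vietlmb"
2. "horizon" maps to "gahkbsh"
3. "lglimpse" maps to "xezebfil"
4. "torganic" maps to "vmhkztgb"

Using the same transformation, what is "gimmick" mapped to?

The transformation: shift every letter 7 places backward in the alphabet (wrapping around), then move the last character to the front.
On "gimmick": the first step gives "zbffbvd", and the second then gives "dzbffbv".
(Check on "lglimpse": → "ezebfilx" → "xezebfil" ✓)

dzbffbv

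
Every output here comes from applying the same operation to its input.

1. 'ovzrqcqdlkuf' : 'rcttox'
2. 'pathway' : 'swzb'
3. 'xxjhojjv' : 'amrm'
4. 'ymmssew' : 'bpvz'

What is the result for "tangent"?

wqhw

What's happening: keep every other character starting from the first (positions 1st, 3rd, 5th, ...), then shift every letter 3 places forward in the alphabet (wrapping around).
"tangent" → "tnet" → "wqhw".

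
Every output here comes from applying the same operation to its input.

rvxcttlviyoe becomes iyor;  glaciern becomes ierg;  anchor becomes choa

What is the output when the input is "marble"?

What's happening: swap the first and last characters, then keep only the last 4 characters.
Starting from "marble": after the first operation, "earblm"; after the second, "rblm".

rblm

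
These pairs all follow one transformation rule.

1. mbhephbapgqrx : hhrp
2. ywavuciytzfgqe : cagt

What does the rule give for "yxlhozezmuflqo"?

zllm

In each case the input is transformed by: keep one character in every 3, starting at position 3 (positions 3rd, 6th, 9th, ...), then swap each adjacent pair of characters (1↔2, 3↔4, ...).
For "yxlhozezmuflqo", step one produces "lzml"; step two turns that into "zllm".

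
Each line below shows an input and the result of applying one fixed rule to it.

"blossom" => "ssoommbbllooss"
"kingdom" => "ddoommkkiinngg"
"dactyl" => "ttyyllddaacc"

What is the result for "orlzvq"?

The transformation: move the last 3 characters to the front (rotate right by 3), then double every character.
For "orlzvq" the result is "zzvvqqoorrll".

zzvvqqoorrll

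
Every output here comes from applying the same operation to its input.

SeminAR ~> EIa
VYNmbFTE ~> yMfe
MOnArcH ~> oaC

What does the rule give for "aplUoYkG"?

Looking at the pairs, the operation is to flip the case of every letter, then keep every other character starting from the second (positions 2nd, 4th, 6th, ...).
Working it through for "aplUoYkG": intermediate "APLuOyKg", final "Puyg".

Puyg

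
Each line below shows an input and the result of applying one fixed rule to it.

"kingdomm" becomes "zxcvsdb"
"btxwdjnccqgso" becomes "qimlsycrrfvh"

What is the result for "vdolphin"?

ksdaewx

The rule is to delete the last character, then shift every letter 11 places backward in the alphabet (wrapping around).
Applying both steps to "vdolphin": "vdolphi", then "ksdaewx".
(Check on "btxwdjnccqgso": → "btxwdjnccqgs" → "qimlsycrrfvh" ✓)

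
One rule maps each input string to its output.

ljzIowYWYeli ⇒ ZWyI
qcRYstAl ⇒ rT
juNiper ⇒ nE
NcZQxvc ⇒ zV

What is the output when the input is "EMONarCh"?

oR

Rule — keep one character in every 3, starting at position 3 (positions 3rd, 6th, 9th, ...), then flip the case of every letter.
For "EMONarCh", step one produces "Or"; step two turns that into "oR".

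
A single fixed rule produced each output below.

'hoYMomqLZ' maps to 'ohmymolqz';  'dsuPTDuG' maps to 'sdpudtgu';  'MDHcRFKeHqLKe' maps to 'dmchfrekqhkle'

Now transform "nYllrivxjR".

ynllirxvrj

The transformation: swap each adjacent pair of characters (1↔2, 3↔4, ...), then convert every letter to lowercase.
For "nYllrivxjR", step one produces "YnllirxvRj"; step two turns that into "ynllirxvrj".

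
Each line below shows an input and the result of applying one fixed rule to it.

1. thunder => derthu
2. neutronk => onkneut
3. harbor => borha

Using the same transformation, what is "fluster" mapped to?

Looking at the pairs, the operation is to move the last 3 characters to the front (rotate right by 3), then delete the last character.
"fluster" → "terflus" → "terflu".
(Check on "thunder": → "derthun" → "derthu" ✓)

terflu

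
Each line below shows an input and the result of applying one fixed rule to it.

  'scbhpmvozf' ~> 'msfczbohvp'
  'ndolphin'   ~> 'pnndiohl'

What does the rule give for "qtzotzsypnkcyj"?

The pattern: take characters alternately from the front and the back (1st, last, 2nd, 2nd-last, ...), then move the last character to the front.
Working it through for "qtzotzsypnkcyj": intermediate "qjtyzcoktnzpsy", final "yqjtyzcoktnzps".
(Check on "ndolphin": → "nndiohlp" → "pnndiohl" ✓)

yqjtyzcoktnzps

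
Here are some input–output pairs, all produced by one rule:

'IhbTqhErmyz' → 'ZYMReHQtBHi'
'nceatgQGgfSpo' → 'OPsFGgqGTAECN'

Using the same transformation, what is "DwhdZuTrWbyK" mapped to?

kYBwRtUzDHWd

Rule — reverse the string, then flip the case of every letter.
"DwhdZuTrWbyK" → "KybWrTuZdhwD" → "kYBwRtUzDHWd".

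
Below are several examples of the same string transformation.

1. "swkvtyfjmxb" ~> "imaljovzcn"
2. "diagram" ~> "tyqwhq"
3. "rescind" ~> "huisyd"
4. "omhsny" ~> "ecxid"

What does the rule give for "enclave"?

udsbql

In each case the input is transformed by: shift every letter 10 places backward in the alphabet (wrapping around), then delete the last character.
Doing the same to "enclave": "udsbql".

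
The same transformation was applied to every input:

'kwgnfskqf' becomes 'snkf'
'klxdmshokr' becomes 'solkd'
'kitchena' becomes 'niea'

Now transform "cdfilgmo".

Looking at the pairs, the operation is to sort the characters into reverse alphabetical order, then keep every other character starting from the second (positions 2nd, 4th, 6th, ...).
Working it through for "cdfilgmo": intermediate "omligfdc", final "mifc".

mifc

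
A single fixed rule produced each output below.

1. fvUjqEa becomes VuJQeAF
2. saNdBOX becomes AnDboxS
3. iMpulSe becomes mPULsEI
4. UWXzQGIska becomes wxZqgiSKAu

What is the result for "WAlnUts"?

What's happening: flip the case of every letter, then move the first character to the end.
"WAlnUts" → "waLNuTS" → "aLNuTSw".

aLNuTSw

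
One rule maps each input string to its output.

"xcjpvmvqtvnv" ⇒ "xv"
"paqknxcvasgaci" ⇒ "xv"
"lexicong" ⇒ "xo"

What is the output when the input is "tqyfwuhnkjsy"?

yy

Rule — sort the characters into reverse alphabetical order, then keep only the first 2 characters.
"tqyfwuhnkjsy" → "yywutsqnkjhf" → "yy".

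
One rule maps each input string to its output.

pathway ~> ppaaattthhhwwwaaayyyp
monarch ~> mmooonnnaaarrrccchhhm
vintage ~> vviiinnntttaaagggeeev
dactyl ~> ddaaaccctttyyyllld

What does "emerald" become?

The transformation: repeat every character 3 times, then move the first character to the end.
Applying both steps to "emerald": "eeemmmeeerrraaalllddd", then "eemmmeeerrraaalllddde".

eemmmeeerrraaalllddde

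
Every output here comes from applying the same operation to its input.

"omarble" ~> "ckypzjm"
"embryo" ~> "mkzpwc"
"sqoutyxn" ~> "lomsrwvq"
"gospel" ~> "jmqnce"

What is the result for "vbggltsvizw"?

uzeejrqtgxt

Each output is the input with this applied: shift every letter 2 places backward in the alphabet (wrapping around), then swap the first and last characters.
"vbggltsvizw" → "tzeejrqtgxu" → "uzeejrqtgxt".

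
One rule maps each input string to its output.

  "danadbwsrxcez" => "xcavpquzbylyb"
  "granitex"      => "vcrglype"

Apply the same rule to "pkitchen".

Each output is the input with this applied: shift every letter 2 places backward in the alphabet (wrapping around), then reverse the string.
Starting from "pkitchen": after the first operation, "nigrafcl"; after the second, "lcfargin".

lcfargin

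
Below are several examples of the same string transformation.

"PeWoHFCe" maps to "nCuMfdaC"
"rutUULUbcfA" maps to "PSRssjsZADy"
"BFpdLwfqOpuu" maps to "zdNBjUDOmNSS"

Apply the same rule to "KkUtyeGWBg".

Each output is the input with this applied: shift every letter 2 places backward in the alphabet (wrapping around), then flip the case of every letter.
On "KkUtyeGWBg": the first step gives "IiSrwcEUZe", and the second then gives "iIsRWCeuzE".
(Check on "PeWoHFCe": → "NcUmFDAc" → "nCuMfdaC" ✓)

iIsRWCeuzE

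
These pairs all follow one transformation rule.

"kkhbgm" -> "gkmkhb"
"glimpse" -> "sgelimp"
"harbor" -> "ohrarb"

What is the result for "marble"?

lmearb

Looking at the pairs, the operation is to swap the first and last characters, then move the last 2 characters to the front (rotate right by 2).
Applying that to "marble" gives "lmearb".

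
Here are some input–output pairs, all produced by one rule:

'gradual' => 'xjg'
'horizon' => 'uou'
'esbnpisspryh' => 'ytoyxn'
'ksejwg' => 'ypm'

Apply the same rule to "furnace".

The transformation: shift every letter 6 places forward in the alphabet (wrapping around), then keep every other character starting from the second (positions 2nd, 4th, 6th, ...).
Applying that to "furnace" gives "ati".

ati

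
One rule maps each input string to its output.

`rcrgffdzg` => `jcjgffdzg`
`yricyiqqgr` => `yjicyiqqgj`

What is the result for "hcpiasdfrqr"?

What's happening: replace every "r" with "j".
On "hcpiasdfrqr" that produces "hcpiasdfjqj".

hcpiasdfjqj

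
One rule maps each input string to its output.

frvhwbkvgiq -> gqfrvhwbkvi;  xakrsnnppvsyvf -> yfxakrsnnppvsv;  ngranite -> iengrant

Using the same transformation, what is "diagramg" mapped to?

agdiagrm

Each output is the input with this applied: move the last 2 characters to the front (rotate right by 2), then swap the first and last characters.
Applying both steps to "diagramg": "mgdiagra", then "agdiagrm".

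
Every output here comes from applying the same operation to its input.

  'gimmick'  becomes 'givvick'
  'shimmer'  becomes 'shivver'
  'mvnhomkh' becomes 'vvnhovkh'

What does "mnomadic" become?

The transformation: replace every "m" with "v".
Applying that to "mnomadic" gives "vnovadic".

vnovadic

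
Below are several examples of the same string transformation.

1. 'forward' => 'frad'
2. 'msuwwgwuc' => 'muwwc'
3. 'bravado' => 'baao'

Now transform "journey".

juny

The pattern: keep every other character starting from the first (positions 1st, 3rd, 5th, ...).
Applying that to "journey" gives "juny".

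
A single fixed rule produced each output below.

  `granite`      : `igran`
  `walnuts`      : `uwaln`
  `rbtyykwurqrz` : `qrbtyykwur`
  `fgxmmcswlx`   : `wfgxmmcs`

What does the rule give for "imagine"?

iimag

Looking at the pairs, the operation is to delete the last 2 characters, then move the last character to the front.
So "imagine" becomes "iimag".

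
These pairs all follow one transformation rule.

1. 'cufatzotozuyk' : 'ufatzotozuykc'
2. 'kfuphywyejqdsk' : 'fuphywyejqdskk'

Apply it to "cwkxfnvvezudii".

wkxfnvvezudiic

Each output is the input with this applied: move the first character to the end.
So "cwkxfnvvezudii" becomes "wkxfnvvezudiic".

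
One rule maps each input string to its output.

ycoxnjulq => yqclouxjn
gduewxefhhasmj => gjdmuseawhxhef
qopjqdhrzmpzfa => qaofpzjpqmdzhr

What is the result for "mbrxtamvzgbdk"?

mkbdrbxgtzavm

The rule is to take characters alternately from the front and the back (1st, last, 2nd, 2nd-last, ...).
Applying that to "mbrxtamvzgbdk" gives "mkbdrbxgtzavm".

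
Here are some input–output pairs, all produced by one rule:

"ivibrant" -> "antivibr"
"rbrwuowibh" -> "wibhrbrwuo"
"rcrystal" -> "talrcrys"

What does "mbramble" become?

Looking at the pairs, the operation is to move the first character to the end, then swap the front and back halves of the string.
Doing the same to "mbramble": "blembram".
(Check on "ivibrant": → "vibranti" → "antivibr" ✓)

blembram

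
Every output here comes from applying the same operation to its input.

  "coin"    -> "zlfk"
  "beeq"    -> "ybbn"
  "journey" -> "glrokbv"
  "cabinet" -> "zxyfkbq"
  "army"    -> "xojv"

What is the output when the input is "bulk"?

In each case the input is transformed by: shift every letter 3 places backward in the alphabet (wrapping around).
Applying that to "bulk" gives "yrih".

yrih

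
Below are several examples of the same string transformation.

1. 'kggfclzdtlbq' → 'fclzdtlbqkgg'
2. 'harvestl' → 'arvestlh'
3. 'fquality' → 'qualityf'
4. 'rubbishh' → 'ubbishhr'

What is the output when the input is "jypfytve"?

The transformation: move the last 3 characters to the front (rotate right by 3), then swap the front and back halves of the string.
Applying both steps to "jypfytve": "tvejypfy", then "ypfytvej".

ypfytvej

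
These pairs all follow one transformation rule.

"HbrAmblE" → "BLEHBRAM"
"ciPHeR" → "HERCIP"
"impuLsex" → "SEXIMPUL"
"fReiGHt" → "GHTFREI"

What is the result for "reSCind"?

INDRESC

The transformation: move the last 3 characters to the front (rotate right by 3), then convert every letter to uppercase.
"reSCind" → "indreSC" → "INDRESC".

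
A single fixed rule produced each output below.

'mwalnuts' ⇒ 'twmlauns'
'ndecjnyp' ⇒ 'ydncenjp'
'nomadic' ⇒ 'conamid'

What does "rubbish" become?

Looking at the pairs, the operation is to swap each adjacent pair of characters (1↔2, 3↔4, ...), then move the last character to the front.
"rubbish" → "urbbsih" → "hurbbsi".

hurbbsi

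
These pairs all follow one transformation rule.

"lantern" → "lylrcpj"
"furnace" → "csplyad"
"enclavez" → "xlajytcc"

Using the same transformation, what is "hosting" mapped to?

emqrglf

The rule is to swap the first and last characters, then shift every letter 2 places backward in the alphabet (wrapping around).
On "hosting": the first step gives "gostinh", and the second then gives "emqrglf".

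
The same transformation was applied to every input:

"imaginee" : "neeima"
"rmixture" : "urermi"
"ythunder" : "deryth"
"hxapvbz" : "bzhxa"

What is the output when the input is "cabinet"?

In each case the input is transformed by: move the first 3 characters to the end (rotate left by 3), then delete the first 2 characters.
For "cabinet", step one produces "inetcab"; step two turns that into "etcab".

etcab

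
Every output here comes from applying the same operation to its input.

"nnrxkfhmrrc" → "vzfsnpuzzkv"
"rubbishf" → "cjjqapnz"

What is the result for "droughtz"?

zwcopbhl

Each output is the input with this applied: shift every letter 8 places forward in the alphabet (wrapping around), then move the first character to the end.
On "droughtz": the first step gives "lzwcopbh", and the second then gives "zwcopbhl".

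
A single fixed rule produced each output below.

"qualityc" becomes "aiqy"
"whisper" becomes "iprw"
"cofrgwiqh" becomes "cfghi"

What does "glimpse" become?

The pattern: keep every other character starting from the first (positions 1st, 3rd, 5th, ...), then sort the characters into alphabetical order.
"glimpse" → "gipe" → "egip".
(Check on "cofrgwiqh": → "cfgih" → "cfghi" ✓)

egip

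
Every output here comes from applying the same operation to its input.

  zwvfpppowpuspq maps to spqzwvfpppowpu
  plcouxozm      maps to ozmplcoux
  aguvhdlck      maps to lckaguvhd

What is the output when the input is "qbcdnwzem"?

The transformation: move the last 3 characters to the front (rotate right by 3).
So "qbcdnwzem" becomes "zemqbcdnw".

zemqbcdnw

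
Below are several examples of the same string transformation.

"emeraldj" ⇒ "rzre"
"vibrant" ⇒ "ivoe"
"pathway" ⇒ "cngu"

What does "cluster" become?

pyhf

The rule is to shift every letter 13 places forward in the alphabet (wrapping around) — i.e. ROT13, then keep only the first 4 characters.
On "cluster": the first step gives "pyhfgre", and the second then gives "pyhf".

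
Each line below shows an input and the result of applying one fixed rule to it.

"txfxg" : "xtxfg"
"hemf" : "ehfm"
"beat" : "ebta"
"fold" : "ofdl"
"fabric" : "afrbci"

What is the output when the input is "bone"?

What's happening: swap each adjacent pair of characters (1↔2, 3↔4, ...).
Doing the same to "bone": "oben".

oben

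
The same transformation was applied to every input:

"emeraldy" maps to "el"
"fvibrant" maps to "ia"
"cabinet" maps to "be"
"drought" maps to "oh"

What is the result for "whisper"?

ie

The rule is to keep one character in every 3, starting at position 3 (positions 3rd, 6th, 9th, ...).
So "whisper" becomes "ie".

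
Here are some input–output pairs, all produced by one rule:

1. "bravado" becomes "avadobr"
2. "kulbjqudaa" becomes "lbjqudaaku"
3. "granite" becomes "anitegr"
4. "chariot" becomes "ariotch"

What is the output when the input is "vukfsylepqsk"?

kfsylepqskvu

Looking at the pairs, the operation is to move the first 2 characters to the end (rotate left by 2).
Applying that to "vukfsylepqsk" gives "kfsylepqskvu".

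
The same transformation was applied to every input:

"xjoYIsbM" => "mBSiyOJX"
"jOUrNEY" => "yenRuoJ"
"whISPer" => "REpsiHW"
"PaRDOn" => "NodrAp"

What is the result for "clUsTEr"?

RetSuLC

The rule is to reverse the string, then flip the case of every letter.
On "clUsTEr": the first step gives "rETsUlc", and the second then gives "RetSuLC".
(Check on "whISPer": → "rePSIhw" → "REpsiHW" ✓)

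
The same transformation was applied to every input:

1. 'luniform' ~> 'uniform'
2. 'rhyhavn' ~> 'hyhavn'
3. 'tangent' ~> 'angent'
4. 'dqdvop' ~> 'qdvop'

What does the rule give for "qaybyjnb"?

aybyjnb

The rule is to delete the first character.
So "qaybyjnb" becomes "aybyjnb".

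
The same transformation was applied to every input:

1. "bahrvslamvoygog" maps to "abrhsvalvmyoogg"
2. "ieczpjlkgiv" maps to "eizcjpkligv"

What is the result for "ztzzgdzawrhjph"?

The pattern: swap each adjacent pair of characters (1↔2, 3↔4, ...).
On "ztzzgdzawrhjph" that produces "tzzzdgazrwjhhp".

tzzzdgazrwjhhp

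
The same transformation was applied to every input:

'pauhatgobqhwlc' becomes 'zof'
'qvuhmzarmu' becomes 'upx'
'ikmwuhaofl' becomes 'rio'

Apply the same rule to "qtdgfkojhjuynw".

The pattern: shift every letter 3 places forward in the alphabet (wrapping around), then keep only the last 3 characters.
For "qtdgfkojhjuynw", step one produces "twgjinrmkmxbqz"; step two turns that into "bqz".

bqz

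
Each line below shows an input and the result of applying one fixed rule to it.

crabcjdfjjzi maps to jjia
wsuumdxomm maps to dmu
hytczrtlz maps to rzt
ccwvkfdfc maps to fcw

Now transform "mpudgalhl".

alu

In each case the input is transformed by: keep one character in every 3, starting at position 3 (positions 3rd, 6th, 9th, ...), then move the first character to the end.
Working it through for "mpudgalhl": intermediate "ual", final "alu".
(Check on "ccwvkfdfc": → "wfc" → "fcw" ✓)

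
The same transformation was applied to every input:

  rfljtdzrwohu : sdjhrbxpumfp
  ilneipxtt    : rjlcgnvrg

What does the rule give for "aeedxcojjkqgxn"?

The transformation: shift every letter 2 places backward in the alphabet (wrapping around), then swap the first and last characters.
Working it through for "aeedxcojjkqgxn": intermediate "yccbvamhhioevl", final "lccbvamhhioevy".
(Check on "rfljtdzrwohu": → "pdjhrbxpumfs" → "sdjhrbxpumfp" ✓)

lccbvamhhioevy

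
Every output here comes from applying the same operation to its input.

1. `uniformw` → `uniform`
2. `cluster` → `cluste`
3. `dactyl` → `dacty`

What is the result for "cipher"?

The transformation: delete the last character.
"cipher" → "ciphe".

ciphe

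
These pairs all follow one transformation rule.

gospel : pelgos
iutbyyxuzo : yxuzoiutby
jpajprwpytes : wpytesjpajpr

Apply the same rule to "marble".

Looking at the pairs, the operation is to swap the front and back halves of the string.
On "marble" that produces "blemar".

blemar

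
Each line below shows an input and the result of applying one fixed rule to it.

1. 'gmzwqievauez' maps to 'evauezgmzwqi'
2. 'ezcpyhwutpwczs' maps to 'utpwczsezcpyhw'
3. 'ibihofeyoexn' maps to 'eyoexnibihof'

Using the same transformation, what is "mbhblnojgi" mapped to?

nojgimbhbl

The pattern: swap the front and back halves of the string.
For "mbhblnojgi" the result is "nojgimbhbl".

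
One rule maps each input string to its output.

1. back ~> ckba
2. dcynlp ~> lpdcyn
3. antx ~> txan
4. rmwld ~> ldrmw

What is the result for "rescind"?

ndresci

The pattern: move the last 2 characters to the front (rotate right by 2).
Doing the same to "rescind": "ndresci".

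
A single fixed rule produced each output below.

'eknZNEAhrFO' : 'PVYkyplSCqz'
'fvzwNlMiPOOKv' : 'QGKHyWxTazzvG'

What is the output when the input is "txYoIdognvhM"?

EIjZtOZRYGSx

The pattern: shift every letter 11 places forward in the alphabet (wrapping around), then flip the case of every letter.
Starting from "txYoIdognvhM": after the first operation, "eiJzTozrygsX"; after the second, "EIjZtOZRYGSx".
(Check on "fvzwNlMiPOOKv": → "qgkhYwXtAZZVg" → "QGKHyWxTazzvG" ✓)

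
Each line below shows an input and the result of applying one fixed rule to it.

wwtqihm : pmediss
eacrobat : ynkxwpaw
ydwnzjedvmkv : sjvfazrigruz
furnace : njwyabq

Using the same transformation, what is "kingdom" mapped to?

jczkige

What's happening: move the first 2 characters to the end (rotate left by 2), then shift every letter 4 places backward in the alphabet (wrapping around).
On "kingdom" that produces "jczkige".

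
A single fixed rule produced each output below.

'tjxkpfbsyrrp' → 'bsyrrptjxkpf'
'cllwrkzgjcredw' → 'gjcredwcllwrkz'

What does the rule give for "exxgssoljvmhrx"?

ljvmhrxexxgsso

In each case the input is transformed by: swap the front and back halves of the string.
For "exxgssoljvmhrx" the result is "ljvmhrxexxgsso".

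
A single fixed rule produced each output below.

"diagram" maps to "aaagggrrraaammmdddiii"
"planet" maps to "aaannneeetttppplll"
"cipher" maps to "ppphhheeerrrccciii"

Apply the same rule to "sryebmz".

yyyeeebbbmmmzzzsssrrr

Rule — move the first 2 characters to the end (rotate left by 2), then repeat every character 3 times.
Applying both steps to "sryebmz": "yebmzsr", then "yyyeeebbbmmmzzzsssrrr".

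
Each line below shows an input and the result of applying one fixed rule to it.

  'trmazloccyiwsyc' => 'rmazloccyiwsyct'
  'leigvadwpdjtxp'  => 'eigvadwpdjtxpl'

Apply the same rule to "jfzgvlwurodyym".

fzgvlwurodyymj

Each output is the input with this applied: move the first character to the end.
Applying that to "jfzgvlwurodyym" gives "fzgvlwurodyymj".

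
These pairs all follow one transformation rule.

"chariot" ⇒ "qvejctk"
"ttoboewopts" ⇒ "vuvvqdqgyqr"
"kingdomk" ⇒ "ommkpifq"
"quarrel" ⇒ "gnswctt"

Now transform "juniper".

The pattern: shift every letter 2 places forward in the alphabet (wrapping around), then move the last 2 characters to the front (rotate right by 2).
On "juniper": the first step gives "lwpkrgt", and the second then gives "gtlwpkr".

gtlwpkr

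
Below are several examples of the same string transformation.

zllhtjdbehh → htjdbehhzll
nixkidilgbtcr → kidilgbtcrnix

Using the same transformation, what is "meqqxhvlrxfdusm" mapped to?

qxhvlrxfdusmmeq

What's happening: move the first 3 characters to the end (rotate left by 3).
Doing the same to "meqqxhvlrxfdusm": "qxhvlrxfdusmmeq".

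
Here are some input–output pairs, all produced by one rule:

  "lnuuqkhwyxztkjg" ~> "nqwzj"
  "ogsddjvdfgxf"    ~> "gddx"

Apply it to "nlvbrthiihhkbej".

lrihe

What's happening: keep one character in every 3, starting at position 2 (positions 2nd, 5th, 8th, ...).
For "nlvbrthiihhkbej" the result is "lrihe".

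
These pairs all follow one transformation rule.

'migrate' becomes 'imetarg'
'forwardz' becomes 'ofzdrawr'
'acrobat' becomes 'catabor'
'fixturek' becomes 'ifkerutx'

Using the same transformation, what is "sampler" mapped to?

Rule — move the first 2 characters to the end (rotate left by 2), then reverse the string.
Applying that to "sampler" gives "asrelpm".
(Check on "acrobat": → "robatac" → "catabor" ✓)

asrelpm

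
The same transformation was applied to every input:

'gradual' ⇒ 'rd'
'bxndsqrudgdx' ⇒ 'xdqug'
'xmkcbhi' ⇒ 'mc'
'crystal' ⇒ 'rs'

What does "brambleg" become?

rml

Looking at the pairs, the operation is to delete the last 2 characters, then keep every other character starting from the second (positions 2nd, 4th, 6th, ...).
Doing the same to "brambleg": "rml".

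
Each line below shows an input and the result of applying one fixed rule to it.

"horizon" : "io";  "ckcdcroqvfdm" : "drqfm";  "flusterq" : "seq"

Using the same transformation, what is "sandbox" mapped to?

Looking at the pairs, the operation is to keep every other character starting from the second (positions 2nd, 4th, 6th, ...), then delete the first character.
Applying both steps to "sandbox": "ado", then "do".

do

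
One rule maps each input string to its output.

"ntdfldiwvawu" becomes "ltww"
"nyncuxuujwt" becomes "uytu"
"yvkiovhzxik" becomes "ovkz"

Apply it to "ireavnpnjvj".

The pattern: keep one character in every 3, starting at position 2 (positions 2nd, 5th, 8th, ...), then swap each adjacent pair of characters (1↔2, 3↔4, ...).
Applying both steps to "ireavnpnjvj": "rvnj", then "vrjn".

vrjn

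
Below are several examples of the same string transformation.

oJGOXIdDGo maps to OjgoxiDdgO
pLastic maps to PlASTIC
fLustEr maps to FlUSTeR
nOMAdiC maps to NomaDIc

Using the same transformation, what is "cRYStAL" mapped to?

What's happening: flip the case of every letter.
Doing the same to "cRYStAL": "CrysTal".

CrysTal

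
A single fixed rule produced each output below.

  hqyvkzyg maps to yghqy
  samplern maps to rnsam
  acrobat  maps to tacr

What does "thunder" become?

rthu

The transformation: move the first 3 characters to the end (rotate left by 3), then delete the first 3 characters.
For "thunder", step one produces "nderthu"; step two turns that into "rthu".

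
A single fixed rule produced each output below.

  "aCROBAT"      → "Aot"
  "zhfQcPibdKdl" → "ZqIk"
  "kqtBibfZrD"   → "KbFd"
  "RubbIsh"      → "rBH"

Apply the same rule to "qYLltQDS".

Each output is the input with this applied: keep one character in every 3, starting at position 1 (positions 1st, 4th, 7th, ...), then flip the case of every letter.
So "qYLltQDS" becomes "QLd".

QLd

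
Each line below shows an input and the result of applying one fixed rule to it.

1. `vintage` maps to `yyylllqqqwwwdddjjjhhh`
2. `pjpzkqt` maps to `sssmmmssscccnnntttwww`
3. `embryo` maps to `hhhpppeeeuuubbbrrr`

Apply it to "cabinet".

Rule — repeat every character 3 times, then shift every letter 3 places forward in the alphabet (wrapping around).
For "cabinet", step one produces "cccaaabbbiiinnneeettt"; step two turns that into "fffdddeeelllqqqhhhwww".
(Check on "vintage": → "vvviiinnntttaaagggeee" → "yyylllqqqwwwdddjjjhhh" ✓)

fffdddeeelllqqqhhhwww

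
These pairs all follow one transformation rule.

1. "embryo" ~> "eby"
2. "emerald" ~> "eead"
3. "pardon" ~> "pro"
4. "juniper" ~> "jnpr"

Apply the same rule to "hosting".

hsig

The transformation: keep every other character starting from the first (positions 1st, 3rd, 5th, ...).
So "hosting" becomes "hsig".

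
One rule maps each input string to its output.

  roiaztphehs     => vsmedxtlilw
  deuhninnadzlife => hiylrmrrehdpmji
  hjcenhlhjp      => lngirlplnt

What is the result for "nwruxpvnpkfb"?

Each output is the input with this applied: shift every letter 4 places forward in the alphabet (wrapping around).
Doing the same to "nwruxpvnpkfb": "ravybtzrtojf".

ravybtzrtojf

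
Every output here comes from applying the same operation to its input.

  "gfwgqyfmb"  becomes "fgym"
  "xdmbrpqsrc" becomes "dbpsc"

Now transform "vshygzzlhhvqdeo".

syzlhqe

The transformation: keep every other character starting from the second (positions 2nd, 4th, 6th, ...).
So "vshygzzlhhvqdeo" becomes "syzlhqe".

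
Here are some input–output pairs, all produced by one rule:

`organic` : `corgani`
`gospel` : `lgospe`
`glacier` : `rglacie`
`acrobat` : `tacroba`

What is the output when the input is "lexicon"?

The pattern: move the last character to the front.
So "lexicon" becomes "nlexico".

nlexico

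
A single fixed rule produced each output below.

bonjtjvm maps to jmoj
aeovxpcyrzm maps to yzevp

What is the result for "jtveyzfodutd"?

udtezo

The rule is to keep every other character starting from the second (positions 2nd, 4th, 6th, ...), then move the last 2 characters to the front (rotate right by 2).
For "jtveyzfodutd", step one produces "tezoud"; step two turns that into "udtezo".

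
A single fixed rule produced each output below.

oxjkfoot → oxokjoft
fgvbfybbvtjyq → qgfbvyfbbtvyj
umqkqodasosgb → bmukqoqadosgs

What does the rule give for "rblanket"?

Rule — swap each adjacent pair of characters (1↔2, 3↔4, ...), then move the last character to the front.
So "rblanket" becomes "ebralknt".
(Check on "fgvbfybbvtjyq": → "gfbvyfbbtvyjq" → "qgfbvyfbbtvyj" ✓)

ebralknt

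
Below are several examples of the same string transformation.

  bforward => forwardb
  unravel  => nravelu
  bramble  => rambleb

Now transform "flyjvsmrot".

In each case the input is transformed by: move the first character to the end.
Applying that to "flyjvsmrot" gives "lyjvsmrotf".

lyjvsmrotf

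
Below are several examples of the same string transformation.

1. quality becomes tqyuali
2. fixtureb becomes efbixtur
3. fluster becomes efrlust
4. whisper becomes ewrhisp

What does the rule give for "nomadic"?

incomad

The rule is to swap the first and last characters, then move the last 2 characters to the front (rotate right by 2).
Working it through for "nomadic": intermediate "comadin", final "incomad".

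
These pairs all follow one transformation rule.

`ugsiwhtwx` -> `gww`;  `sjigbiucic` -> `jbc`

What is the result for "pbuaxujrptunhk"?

bxruk

The transformation: keep one character in every 3, starting at position 2 (positions 2nd, 5th, 8th, ...).
So "pbuaxujrptunhk" becomes "bxruk".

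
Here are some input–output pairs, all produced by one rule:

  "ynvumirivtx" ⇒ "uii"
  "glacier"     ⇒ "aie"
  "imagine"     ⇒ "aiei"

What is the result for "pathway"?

aa

Looking at the pairs, the operation is to move the first character to the end, then keep only the vowels.
"pathway" → "athwayp" → "aa".
(Check on "imagine": → "maginei" → "aiei" ✓)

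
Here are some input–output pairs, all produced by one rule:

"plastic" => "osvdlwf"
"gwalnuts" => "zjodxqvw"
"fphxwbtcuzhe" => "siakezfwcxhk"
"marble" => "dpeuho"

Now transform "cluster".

The rule is to swap each adjacent pair of characters (1↔2, 3↔4, ...), then shift every letter 3 places forward in the alphabet (wrapping around).
Starting from "cluster": after the first operation, "lcsuetr"; after the second, "ofvxhwu".

ofvxhwu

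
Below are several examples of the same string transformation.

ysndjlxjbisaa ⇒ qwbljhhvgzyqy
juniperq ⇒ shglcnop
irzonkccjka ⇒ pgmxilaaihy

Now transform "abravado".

zyypytmb

The rule is to shift every letter 2 places backward in the alphabet (wrapping around), then swap each adjacent pair of characters (1↔2, 3↔4, ...).
So "abravado" becomes "zyypytmb".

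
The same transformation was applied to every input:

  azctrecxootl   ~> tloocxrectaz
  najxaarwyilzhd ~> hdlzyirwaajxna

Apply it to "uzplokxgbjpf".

Each output is the input with this applied: swap each adjacent pair of characters (1↔2, 3↔4, ...), then reverse the string.
"uzplokxgbjpf" → "zulpkogxjbfp" → "pfbjxgokpluz".

pfbjxgokpluz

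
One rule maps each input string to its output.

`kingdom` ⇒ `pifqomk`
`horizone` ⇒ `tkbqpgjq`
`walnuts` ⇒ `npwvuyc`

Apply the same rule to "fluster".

wuvgthn

The transformation: move the first 2 characters to the end (rotate left by 2), then shift every letter 2 places forward in the alphabet (wrapping around).
On "fluster": the first step gives "usterfl", and the second then gives "wuvgthn".
(Check on "kingdom": → "ngdomki" → "pifqomk" ✓)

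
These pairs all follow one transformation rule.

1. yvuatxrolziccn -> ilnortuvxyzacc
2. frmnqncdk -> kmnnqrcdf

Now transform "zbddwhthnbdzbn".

dddhhnntwzzbbb

The rule is to sort the characters into alphabetical order, then move the first 3 characters to the end (rotate left by 3).
On "zbddwhthnbdzbn": the first step gives "bbbdddhhnntwzz", and the second then gives "dddhhnntwzzbbb".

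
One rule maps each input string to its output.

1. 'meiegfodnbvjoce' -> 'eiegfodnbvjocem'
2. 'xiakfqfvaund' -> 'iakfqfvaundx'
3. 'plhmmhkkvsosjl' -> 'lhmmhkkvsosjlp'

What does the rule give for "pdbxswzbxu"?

dbxswzbxup

The pattern: move the first character to the end.
On "pdbxswzbxu" that produces "dbxswzbxup".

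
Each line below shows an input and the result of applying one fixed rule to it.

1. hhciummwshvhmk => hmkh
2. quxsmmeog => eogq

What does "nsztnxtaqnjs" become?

In each case the input is transformed by: move the first character to the end, then keep only the last 4 characters.
Starting from "nsztnxtaqnjs": after the first operation, "sztnxtaqnjsn"; after the second, "njsn".

njsn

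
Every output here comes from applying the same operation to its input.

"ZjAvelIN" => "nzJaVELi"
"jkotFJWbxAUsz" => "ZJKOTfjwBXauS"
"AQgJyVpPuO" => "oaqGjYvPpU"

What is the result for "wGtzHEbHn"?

Looking at the pairs, the operation is to move the last character to the front, then flip the case of every letter.
On "wGtzHEbHn" that produces "NWgTZheBh".

NWgTZheBh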